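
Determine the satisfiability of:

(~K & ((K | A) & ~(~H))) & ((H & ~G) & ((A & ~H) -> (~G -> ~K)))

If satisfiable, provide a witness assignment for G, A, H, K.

G=F, A=T, H=T, K=F

  ~K & ((K | A) & ~(~H)) = True
    ~K = True
    (K | A) & ~(~H) = True
      K | A = True
      ~(~H) = True
        ~H = False
  (H & ~G) & ((A & ~H) -> (~G -> ~K)) = True
    H & ~G = True
      ~G = True
    (A & ~H) -> (~G -> ~K) = True
      A & ~H = False
        ~H = False
      ~G -> ~K = True
        ~G = True
        ~K = True
Both conjuncts True, so the formula holds.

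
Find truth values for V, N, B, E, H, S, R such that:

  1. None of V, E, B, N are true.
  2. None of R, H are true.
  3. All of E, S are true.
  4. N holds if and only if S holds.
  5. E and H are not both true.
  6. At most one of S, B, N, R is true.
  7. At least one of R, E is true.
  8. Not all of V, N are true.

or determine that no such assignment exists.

Case E = True:
  Constraint (1) is violated (E=T) — contradiction.
Case E = False:
  Constraint (3) is violated (E=F) — contradiction.
Both cases fail — unsatisfiable.

UNSATISFIABLE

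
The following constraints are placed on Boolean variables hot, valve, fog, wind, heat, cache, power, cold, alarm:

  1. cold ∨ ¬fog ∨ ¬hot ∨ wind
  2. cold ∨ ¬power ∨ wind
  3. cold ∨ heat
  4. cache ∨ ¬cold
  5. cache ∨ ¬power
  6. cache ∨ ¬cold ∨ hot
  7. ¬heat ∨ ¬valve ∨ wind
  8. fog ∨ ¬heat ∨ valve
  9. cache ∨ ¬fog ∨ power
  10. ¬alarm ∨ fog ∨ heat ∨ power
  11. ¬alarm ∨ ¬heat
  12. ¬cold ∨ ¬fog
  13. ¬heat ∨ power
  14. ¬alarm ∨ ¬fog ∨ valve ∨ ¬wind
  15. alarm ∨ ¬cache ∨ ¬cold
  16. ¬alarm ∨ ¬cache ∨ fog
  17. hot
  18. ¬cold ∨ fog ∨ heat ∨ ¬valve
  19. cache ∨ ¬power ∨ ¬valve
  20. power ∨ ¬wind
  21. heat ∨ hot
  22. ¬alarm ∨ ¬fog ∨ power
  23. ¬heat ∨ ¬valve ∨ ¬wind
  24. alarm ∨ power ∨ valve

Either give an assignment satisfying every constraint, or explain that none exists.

hot = True; valve = False; fog = True; wind = True; heat = True; cache = True; power = True; cold = False; alarm = False

Unit clause (hot) forces hot = True.
Set valve = False.
Try fog = False:
  (fog ∨ ¬heat ∨ valve) forces heat = False.
  (cold ∨ heat) forces cold = True.
  (cache ∨ ¬cold) forces cache = True.
  (alarm ∨ ¬cache ∨ ¬cold) forces alarm = True.
  clause (¬alarm ∨ ¬cache ∨ fog) is falsified — backtrack.
So fog = True.
  then (¬cold ∨ ¬fog) forces cold = False.
  then (cold ∨ ¬fog ∨ ¬hot ∨ wind) forces wind = True.
  then (cold ∨ heat) forces heat = True.
  then (¬alarm ∨ ¬heat) forces alarm = False.
  then (¬heat ∨ power) forces power = True.
  then (cache ∨ ¬power) forces cache = True.
All clauses satisfied.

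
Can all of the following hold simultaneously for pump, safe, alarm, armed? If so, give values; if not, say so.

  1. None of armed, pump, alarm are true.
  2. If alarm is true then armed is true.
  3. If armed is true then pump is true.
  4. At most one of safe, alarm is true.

pump=F, safe=T, alarm=F, armed=F

  (1) {armed, pump, alarm}: 0 true — none ✓
  (2) alarm=F ⇒ armed: vacuous ✓
  (3) armed=F ⇒ pump: vacuous ✓
  (4) {safe, alarm}: 1 true — at most one ✓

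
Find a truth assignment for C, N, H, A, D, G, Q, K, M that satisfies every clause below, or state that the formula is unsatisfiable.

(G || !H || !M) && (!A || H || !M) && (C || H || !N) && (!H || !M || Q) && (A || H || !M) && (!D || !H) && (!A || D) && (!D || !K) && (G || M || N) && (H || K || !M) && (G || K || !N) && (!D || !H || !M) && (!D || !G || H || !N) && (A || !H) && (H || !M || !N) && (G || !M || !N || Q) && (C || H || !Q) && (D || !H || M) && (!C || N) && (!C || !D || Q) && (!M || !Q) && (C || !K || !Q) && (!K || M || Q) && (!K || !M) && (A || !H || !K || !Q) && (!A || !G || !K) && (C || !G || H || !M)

Set C = False.
Set N = False.
Set H = False.
  then (C || H || !Q) forces Q = False.
Set A = True.
  then (!A || H || !M) forces M = False.
  then (!A || D) forces D = True.
  then (!D || !K) forces K = False.
  then (G || M || N) forces G = True.
All clauses satisfied.

C = False, N = False, H = False, A = True, D = True, G = True, Q = False, K = False, M = False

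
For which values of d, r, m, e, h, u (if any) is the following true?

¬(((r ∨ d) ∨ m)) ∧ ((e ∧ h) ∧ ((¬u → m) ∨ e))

d: False, r: False, m: False, e: True, h: True, u: True

  ¬(((r ∨ d) ∨ m)) = True
    (r ∨ d) ∨ m = False
      r ∨ d = False
  (e ∧ h) ∧ ((¬u → m) ∨ e) = True
    e ∧ h = True
    (¬u → m) ∨ e = True
      ¬u → m = True
        ¬u = False
Both conjuncts True, so the formula holds.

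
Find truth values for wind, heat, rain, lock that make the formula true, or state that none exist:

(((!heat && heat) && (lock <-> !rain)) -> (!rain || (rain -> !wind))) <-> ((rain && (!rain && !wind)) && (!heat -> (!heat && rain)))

Unsatisfiable — no assignment works.

Case rain = True: the formula simplifies to !((((!heat && heat) && !lock) -> !wind)).
  heat = True: this becomes !((False -> !wind)) = False.
  heat = False: this becomes !((False -> !wind)) = False.
Case rain = False: the formula becomes (((!heat && heat) && lock) -> True) <-> (False && heat) = False.
Both cases fail — unsatisfiable.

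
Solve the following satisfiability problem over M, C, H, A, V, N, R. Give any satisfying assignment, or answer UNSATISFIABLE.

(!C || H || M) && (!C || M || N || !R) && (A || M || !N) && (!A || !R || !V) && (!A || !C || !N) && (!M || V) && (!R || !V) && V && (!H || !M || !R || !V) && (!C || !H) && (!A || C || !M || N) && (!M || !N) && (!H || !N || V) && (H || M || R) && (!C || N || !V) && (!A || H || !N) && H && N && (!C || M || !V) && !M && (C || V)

M=F; C=F; H=T; A=T; V=T; N=T; R=F

Unit clause (V) forces V = True.
Unit clause (H) forces H = True.
Unit clause (N) forces N = True.
Unit clause (!M) forces M = False.
In (A || M || !N) only A is left, so A = True.
In (!A || !R || !V) only !R is left, so R = False.
In (!A || !C || !N) only !C is left, so C = False.
All clauses satisfied.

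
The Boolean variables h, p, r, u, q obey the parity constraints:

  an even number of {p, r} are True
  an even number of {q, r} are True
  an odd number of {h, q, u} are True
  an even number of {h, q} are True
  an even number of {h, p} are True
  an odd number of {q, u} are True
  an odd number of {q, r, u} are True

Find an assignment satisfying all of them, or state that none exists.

h: False, p: False, r: False, u: True, q: False

{p, r}: 0 true → even ✓
{q, r}: 0 true → even ✓
{h, q, u}: 1 true → odd ✓
{h, q}: 0 true → even ✓
{h, p}: 0 true → even ✓
{q, u}: 1 true → odd ✓
{q, r, u}: 1 true → odd ✓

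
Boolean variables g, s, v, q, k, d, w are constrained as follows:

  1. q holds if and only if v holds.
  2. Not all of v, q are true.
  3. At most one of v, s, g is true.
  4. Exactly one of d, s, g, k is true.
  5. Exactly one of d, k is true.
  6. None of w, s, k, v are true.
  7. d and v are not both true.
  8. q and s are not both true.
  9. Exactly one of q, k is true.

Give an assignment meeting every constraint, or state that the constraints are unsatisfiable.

Case v = True:
  Constraint (6) is violated (v=T) — contradiction.
Case v = False:
  (1) with v=F forces q = False.
  (6) forces w = False.
  (6) forces s = False.
  (6) forces k = False.
  Constraint (9) is violated (q=F, k=F) — contradiction.
Both cases fail — unsatisfiable.

The formula is unsatisfiable.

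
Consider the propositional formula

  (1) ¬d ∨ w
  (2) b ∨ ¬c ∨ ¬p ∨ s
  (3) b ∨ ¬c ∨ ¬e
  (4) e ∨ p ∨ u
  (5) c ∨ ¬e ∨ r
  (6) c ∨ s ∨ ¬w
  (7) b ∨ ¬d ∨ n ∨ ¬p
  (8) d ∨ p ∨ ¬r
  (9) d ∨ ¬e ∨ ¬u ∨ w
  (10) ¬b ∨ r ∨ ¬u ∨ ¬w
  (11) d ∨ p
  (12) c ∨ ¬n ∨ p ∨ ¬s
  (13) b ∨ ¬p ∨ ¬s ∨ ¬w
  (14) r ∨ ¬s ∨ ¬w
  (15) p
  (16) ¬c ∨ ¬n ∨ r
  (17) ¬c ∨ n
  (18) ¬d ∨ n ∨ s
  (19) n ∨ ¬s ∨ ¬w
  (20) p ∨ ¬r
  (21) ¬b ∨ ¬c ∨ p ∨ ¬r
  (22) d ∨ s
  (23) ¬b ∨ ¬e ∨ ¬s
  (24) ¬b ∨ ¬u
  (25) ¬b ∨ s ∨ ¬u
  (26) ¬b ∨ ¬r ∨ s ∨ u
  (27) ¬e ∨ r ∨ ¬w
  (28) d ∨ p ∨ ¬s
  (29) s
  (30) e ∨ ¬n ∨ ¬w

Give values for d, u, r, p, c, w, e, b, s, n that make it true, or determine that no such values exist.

Unit clause (p) forces p = True.
Unit clause (s) forces s = True.
Set d = False.
Set u = False.
Set r = False.
  then (r ∨ ¬s ∨ ¬w) forces w = False.
Try c = True:
  (¬c ∨ ¬n ∨ r) forces n = False.
  clause (¬c ∨ n) is falsified — backtrack.
So c = False.
  then (c ∨ ¬e ∨ r) forces e = False.
Set b = True.
Set n = False.
All clauses satisfied.

d = False; u = False; r = False; p = True; c = False; w = False; e = False; b = True; s = True; n = False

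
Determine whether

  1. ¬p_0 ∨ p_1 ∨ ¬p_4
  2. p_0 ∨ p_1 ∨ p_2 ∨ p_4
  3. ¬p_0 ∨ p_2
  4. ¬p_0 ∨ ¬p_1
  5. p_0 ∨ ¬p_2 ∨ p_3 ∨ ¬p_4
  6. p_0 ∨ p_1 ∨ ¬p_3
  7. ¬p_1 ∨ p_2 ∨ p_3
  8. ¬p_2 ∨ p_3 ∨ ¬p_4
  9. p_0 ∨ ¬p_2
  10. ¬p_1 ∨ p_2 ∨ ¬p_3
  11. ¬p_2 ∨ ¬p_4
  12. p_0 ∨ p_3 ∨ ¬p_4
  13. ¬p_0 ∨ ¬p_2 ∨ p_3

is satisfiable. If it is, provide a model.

Set p_0 = True.
  then (¬p_0 ∨ p_2) forces p_2 = True.
  then (¬p_0 ∨ ¬p_1) forces p_1 = False.
  then (¬p_2 ∨ ¬p_4) forces p_4 = False.
  then (¬p_0 ∨ ¬p_2 ∨ p_3) forces p_3 = True.
All clauses satisfied.

p_0: True, p_1: False, p_2: True, p_3: True, p_4: False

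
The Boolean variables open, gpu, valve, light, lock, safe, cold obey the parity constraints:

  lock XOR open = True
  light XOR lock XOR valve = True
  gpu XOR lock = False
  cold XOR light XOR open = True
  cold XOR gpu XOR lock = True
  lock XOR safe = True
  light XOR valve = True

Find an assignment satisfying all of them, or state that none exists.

open = True, gpu = False, valve = False, light = True, lock = False, safe = True, cold = True

lock XOR open = F XOR T = True ✓
light XOR lock XOR valve = T XOR F XOR F = True ✓
gpu XOR lock = F XOR F = False ✓
cold XOR light XOR open = T XOR T XOR T = True ✓
cold XOR gpu XOR lock = T XOR F XOR F = True ✓
lock XOR safe = F XOR T = True ✓
light XOR valve = T XOR F = True ✓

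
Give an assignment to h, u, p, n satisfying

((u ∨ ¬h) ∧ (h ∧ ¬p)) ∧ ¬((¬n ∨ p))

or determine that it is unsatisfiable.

h = True; u = True; p = False; n = True

  (u ∨ ¬h) ∧ (h ∧ ¬p) = True
    u ∨ ¬h = True
      ¬h = False
    h ∧ ¬p = True
      ¬p = True
  ¬((¬n ∨ p)) = True
    ¬n ∨ p = False
      ¬n = False
Both conjuncts True, so the formula holds.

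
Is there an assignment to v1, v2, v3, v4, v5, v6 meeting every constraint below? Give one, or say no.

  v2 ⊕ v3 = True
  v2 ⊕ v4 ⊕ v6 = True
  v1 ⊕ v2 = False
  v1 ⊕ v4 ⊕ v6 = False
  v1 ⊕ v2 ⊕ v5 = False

Unsatisfiable

Adding constraints 2, 3, 4 mod 2: every variable appears an even number of times on the left, so the left side is 0.
But the right sides sum to 1 (mod 2). 0 ≠ 1 — the system is inconsistent.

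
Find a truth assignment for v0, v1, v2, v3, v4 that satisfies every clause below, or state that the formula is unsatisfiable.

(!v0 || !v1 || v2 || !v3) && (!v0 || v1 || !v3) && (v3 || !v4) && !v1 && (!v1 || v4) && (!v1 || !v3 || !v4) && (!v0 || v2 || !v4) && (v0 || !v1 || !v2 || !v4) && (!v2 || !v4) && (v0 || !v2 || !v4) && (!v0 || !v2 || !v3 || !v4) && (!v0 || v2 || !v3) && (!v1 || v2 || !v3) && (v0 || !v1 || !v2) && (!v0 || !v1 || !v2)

v0 = False, v1 = False, v2 = False, v3 = True, v4 = True

Unit clause (!v1) forces v1 = False.
Set v0 = False.
Set v2 = False.
Set v3 = True.
Set v4 = True.
All clauses satisfied.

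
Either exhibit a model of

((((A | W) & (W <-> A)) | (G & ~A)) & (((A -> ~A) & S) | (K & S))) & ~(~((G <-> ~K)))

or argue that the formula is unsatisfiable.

S=T, K=F, A=F, G=T, W=F

  (((A | W) & (W <-> A)) | (G & ~A)) & (((A -> ~A) & S) | (K & S)) = True
    ((A | W) & (W <-> A)) | (G & ~A) = True
      (A | W) & (W <-> A) = False
        A | W = False
        W <-> A = True
      G & ~A = True
        ~A = True
    ((A -> ~A) & S) | (K & S) = True
      (A -> ~A) & S = True
        A -> ~A = True
          ~A = True
      K & S = False
  ~(~((G <-> ~K))) = True
    ~((G <-> ~K)) = False
      G <-> ~K = True
        ~K = True
Both conjuncts True, so the formula holds.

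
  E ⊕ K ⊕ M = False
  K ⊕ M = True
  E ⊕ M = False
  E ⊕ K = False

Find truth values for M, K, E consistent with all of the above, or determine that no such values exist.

Adding constraints 2, 3, 4 mod 2: every variable appears an even number of times on the left, so the left side is 0.
But the right sides sum to 1 (mod 2). 0 ≠ 1 — the system is inconsistent.

The formula is unsatisfiable.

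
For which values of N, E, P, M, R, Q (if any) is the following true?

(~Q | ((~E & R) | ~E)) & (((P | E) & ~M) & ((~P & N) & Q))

No satisfying assignment exists.

Case P = True: the conjunct ~P is False.
Case P = False: the formula simplifies to (~Q | ((~E & R) | ~E)) & ((E & ~M) & (N & Q)).
  E = True: simplifies to ~Q & (~M & (N & Q)).
    Q = True: the conjunct ~Q is False.
    Q = False: the conjunct Q is False.
  E = False: the conjunct E is False.
Both cases fail — unsatisfiable.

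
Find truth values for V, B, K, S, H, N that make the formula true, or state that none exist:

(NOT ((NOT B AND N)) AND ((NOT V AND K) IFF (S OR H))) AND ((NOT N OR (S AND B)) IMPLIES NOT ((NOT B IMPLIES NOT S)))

V=T; B=T; K=F; S=F; H=F; N=T

  NOT ((NOT B AND N)) AND ((NOT V AND K) IFF (S OR H)) = True
    NOT ((NOT B AND N)) = True
      NOT B AND N = False
        NOT B = False
    (NOT V AND K) IFF (S OR H) = True
      NOT V AND K = False
        NOT V = False
      S OR H = False
  (NOT N OR (S AND B)) IMPLIES NOT ((NOT B IMPLIES NOT S)) = True
    NOT N OR (S AND B) = False
      NOT N = False
      S AND B = False
    NOT ((NOT B IMPLIES NOT S)) = False
      NOT B IMPLIES NOT S = True
        NOT B = False
        NOT S = True
Both conjuncts True, so the formula holds.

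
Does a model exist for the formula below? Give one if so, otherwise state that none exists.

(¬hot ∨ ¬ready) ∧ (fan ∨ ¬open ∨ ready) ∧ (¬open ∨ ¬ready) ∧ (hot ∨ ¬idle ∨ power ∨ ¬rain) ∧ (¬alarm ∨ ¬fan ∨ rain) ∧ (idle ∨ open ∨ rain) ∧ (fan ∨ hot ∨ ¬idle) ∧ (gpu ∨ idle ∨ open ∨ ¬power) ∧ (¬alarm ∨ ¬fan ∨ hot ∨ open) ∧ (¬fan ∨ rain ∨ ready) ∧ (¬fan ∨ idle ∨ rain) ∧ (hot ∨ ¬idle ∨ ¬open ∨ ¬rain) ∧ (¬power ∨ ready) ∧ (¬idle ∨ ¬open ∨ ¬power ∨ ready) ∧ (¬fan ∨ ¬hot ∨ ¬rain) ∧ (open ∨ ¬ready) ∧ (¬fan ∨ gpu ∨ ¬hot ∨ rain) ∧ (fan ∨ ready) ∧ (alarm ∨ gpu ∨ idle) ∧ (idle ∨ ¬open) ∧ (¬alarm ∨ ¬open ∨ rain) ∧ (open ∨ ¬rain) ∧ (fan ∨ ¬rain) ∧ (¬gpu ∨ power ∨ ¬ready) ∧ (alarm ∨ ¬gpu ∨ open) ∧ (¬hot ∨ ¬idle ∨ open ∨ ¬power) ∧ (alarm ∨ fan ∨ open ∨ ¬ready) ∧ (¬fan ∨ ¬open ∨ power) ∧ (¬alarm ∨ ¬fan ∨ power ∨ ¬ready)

UNSATISFIABLE

Case open = True:
  (¬open ∨ ¬ready) forces ready = False.
  (fan ∨ ¬open ∨ ready) forces fan = True.
  (¬fan ∨ rain ∨ ready) forces rain = True.
  (¬power ∨ ready) forces power = False.
  Clause (¬fan ∨ ¬open ∨ power) is falsified — contradiction.
Case open = False:
  (open ∨ ¬ready) forces ready = False.
  (¬power ∨ ready) forces power = False.
  (fan ∨ ready) forces fan = True.
  (¬fan ∨ rain ∨ ready) forces rain = True.
  Clause (open ∨ ¬rain) is falsified — contradiction.
Both cases fail, so the formula is unsatisfiable.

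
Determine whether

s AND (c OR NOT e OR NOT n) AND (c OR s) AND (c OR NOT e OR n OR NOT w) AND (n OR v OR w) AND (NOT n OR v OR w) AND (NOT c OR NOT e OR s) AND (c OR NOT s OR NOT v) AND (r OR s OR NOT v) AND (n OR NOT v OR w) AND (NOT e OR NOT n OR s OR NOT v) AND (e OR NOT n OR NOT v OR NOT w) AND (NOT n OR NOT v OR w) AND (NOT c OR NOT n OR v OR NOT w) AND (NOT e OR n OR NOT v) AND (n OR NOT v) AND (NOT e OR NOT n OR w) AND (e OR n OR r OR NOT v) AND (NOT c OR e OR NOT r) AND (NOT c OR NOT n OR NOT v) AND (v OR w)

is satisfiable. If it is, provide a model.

c = False; w = True; r = False; v = False; s = True; e = False; n = False

Unit clause (s) forces s = True.
Set c = False.
  then (c OR NOT s OR NOT v) forces v = False.
  then (v OR w) forces w = True.
Set r = False.
Try e = True:
  (c OR NOT e OR NOT n) forces n = False.
  clause (c OR NOT e OR n OR NOT w) is falsified — backtrack.
So e = False.
Set n = False.
All clauses satisfied.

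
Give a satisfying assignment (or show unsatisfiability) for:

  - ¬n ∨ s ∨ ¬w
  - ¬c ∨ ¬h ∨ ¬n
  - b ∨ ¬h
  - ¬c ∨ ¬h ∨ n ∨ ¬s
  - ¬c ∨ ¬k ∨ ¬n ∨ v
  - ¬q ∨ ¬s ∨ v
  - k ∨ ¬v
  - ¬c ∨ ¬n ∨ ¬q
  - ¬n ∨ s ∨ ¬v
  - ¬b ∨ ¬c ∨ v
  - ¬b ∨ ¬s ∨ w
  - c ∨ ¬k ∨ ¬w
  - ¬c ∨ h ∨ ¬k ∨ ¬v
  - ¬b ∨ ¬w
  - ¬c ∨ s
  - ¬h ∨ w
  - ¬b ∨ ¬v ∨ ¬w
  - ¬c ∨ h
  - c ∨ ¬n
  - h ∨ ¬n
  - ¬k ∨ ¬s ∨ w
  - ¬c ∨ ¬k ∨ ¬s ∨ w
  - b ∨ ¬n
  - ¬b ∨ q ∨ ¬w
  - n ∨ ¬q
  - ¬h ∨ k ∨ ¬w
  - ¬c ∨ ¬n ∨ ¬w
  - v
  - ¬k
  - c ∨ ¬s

UNSATISFIABLE

Case k = True:
  Clause (¬k) is falsified — contradiction.
Case k = False:
  (k ∨ ¬v) forces v = False.
  Clause (v) is falsified — contradiction.
Both cases fail, so the formula is unsatisfiable.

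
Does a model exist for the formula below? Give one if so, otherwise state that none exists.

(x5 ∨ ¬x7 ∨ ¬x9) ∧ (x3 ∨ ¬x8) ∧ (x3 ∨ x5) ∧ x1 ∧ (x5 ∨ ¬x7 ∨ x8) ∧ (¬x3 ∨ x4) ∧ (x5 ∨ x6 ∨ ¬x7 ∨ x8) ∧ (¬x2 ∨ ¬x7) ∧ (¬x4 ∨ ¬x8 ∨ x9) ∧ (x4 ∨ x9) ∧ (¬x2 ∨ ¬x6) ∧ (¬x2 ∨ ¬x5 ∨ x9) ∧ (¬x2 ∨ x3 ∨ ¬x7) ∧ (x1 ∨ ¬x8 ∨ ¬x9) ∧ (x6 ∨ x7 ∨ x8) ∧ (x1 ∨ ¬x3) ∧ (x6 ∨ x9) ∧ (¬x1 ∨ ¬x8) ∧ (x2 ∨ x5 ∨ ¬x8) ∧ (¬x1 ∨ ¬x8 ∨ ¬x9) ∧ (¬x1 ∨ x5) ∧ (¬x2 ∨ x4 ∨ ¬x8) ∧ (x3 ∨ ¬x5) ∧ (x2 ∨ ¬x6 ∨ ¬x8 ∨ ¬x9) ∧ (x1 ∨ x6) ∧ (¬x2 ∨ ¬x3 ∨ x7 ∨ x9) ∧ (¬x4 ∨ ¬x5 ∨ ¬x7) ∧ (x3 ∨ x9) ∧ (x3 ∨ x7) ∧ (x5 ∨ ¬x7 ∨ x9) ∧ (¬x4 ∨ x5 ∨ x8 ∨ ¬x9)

x1 = True, x2 = False, x3 = True, x4 = True, x5 = True, x6 = True, x7 = False, x8 = False, x9 = False

Unit clause (x1) forces x1 = True.
In (¬x1 ∨ ¬x8) only ¬x8 is left, so x8 = False.
In (¬x1 ∨ x5) only x5 is left, so x5 = True.
In (x3 ∨ ¬x5) only x3 is left, so x3 = True.
In (¬x3 ∨ x4) only x4 is left, so x4 = True.
In (¬x4 ∨ ¬x5 ∨ ¬x7) only ¬x7 is left, so x7 = False.
In (x6 ∨ x7 ∨ x8) only x6 is left, so x6 = True.
In (¬x2 ∨ ¬x6) only ¬x2 is left, so x2 = False.
Set x9 = False.
All clauses satisfied.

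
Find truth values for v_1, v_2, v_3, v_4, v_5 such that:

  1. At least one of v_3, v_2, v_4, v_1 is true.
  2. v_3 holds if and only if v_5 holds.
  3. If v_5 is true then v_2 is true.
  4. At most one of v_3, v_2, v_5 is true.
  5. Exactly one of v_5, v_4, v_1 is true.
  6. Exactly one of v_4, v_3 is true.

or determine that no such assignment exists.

v_1: False, v_2: True, v_3: False, v_4: True, v_5: False

  (1) {v_3, v_2, v_4, v_1}: 2 true — at least one ✓
  (2) v_3=F, v_5=F — same ✓
  (3) v_5=F ⇒ v_2: vacuous ✓
  (4) {v_3, v_2, v_5}: 1 true — at most one ✓
  (5) {v_5, v_4, v_1}: 1 true — exactly one ✓
  (6) {v_4, v_3}: 1 true — exactly one ✓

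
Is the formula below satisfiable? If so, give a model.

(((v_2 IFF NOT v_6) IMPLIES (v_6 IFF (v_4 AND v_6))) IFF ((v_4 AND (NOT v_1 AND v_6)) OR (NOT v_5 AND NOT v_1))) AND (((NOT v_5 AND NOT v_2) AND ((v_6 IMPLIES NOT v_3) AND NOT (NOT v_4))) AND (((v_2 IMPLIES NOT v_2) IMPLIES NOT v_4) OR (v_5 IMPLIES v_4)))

v_1 = False, v_2 = False, v_3 = False, v_4 = True, v_5 = False, v_6 = False

  ((v_2 IFF NOT v_6) IMPLIES (v_6 IFF (v_4 AND v_6))) IFF ((v_4 AND (NOT v_1 AND v_6)) OR (NOT v_5 AND NOT v_1)) = True
    (v_2 IFF NOT v_6) IMPLIES (v_6 IFF (v_4 AND v_6)) = True
      v_2 IFF NOT v_6 = False
        NOT v_6 = True
      v_6 IFF (v_4 AND v_6) = True
        v_4 AND v_6 = False
    (v_4 AND (NOT v_1 AND v_6)) OR (NOT v_5 AND NOT v_1) = True
      v_4 AND (NOT v_1 AND v_6) = False
        NOT v_1 AND v_6 = False
          NOT v_1 = True
      NOT v_5 AND NOT v_1 = True
        NOT v_5 = True
        NOT v_1 = True
  ((NOT v_5 AND NOT v_2) AND ((v_6 IMPLIES NOT v_3) AND NOT (NOT v_4))) AND (((v_2 IMPLIES NOT v_2) IMPLIES NOT v_4) OR (v_5 IMPLIES v_4)) = True
    (NOT v_5 AND NOT v_2) AND ((v_6 IMPLIES NOT v_3) AND NOT (NOT v_4)) = True
      NOT v_5 AND NOT v_2 = True
        NOT v_5 = True
        NOT v_2 = True
      (v_6 IMPLIES NOT v_3) AND NOT (NOT v_4) = True
        v_6 IMPLIES NOT v_3 = True
          NOT v_3 = True
        NOT (NOT v_4) = True
          NOT v_4 = False
    ((v_2 IMPLIES NOT v_2) IMPLIES NOT v_4) OR (v_5 IMPLIES v_4) = True
      (v_2 IMPLIES NOT v_2) IMPLIES NOT v_4 = False
        v_2 IMPLIES NOT v_2 = True
          NOT v_2 = True
        NOT v_4 = False
      v_5 IMPLIES v_4 = True
Both conjuncts True, so the formula holds.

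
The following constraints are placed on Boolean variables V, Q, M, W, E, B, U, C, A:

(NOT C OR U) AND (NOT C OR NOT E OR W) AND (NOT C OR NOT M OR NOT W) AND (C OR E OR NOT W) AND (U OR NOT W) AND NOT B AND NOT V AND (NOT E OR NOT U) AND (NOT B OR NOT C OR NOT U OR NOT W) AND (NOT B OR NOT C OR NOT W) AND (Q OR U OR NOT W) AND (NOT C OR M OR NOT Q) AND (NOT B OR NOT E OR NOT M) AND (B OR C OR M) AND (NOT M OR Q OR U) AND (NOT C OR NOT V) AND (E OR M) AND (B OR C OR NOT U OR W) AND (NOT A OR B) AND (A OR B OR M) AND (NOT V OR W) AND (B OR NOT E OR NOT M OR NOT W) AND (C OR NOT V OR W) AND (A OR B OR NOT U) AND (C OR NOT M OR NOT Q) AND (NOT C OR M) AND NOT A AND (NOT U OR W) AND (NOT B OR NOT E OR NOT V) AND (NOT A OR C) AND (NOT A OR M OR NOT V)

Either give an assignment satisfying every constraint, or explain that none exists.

Unsatisfiable — no assignment works.

Case V = True:
  Clause (NOT V) is falsified — contradiction.
Case V = False:
  (NOT B) forces B = False.
  (NOT A OR B) forces A = False.
  (A OR B OR M) forces M = True.
  (A OR B OR NOT U) forces U = False.
  (NOT C OR U) forces C = False.
  (U OR NOT W) forces W = False.
  (NOT M OR Q OR U) forces Q = True.
  Clause (C OR NOT M OR NOT Q) is falsified — contradiction.
Both cases fail, so the formula is unsatisfiable.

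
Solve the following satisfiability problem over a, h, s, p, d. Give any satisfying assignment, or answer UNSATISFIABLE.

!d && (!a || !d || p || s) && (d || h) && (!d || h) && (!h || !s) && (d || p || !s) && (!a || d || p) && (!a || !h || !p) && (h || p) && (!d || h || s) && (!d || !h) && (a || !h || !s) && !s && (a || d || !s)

Unit clause (!d) forces d = False.
In (d || h) only h is left, so h = True.
In (!h || !s) only !s is left, so s = False.
Try a = True:
  (!a || d || p) forces p = True.
  clause (!a || !h || !p) is falsified — backtrack.
So a = False.
Set p = False.
All clauses satisfied.

a=F, h=T, s=F, p=F, d=F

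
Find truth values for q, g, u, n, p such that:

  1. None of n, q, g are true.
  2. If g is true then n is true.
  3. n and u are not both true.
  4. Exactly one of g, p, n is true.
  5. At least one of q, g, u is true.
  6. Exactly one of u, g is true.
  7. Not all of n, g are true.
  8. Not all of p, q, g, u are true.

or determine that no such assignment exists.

q=F; g=F; u=T; n=F; p=T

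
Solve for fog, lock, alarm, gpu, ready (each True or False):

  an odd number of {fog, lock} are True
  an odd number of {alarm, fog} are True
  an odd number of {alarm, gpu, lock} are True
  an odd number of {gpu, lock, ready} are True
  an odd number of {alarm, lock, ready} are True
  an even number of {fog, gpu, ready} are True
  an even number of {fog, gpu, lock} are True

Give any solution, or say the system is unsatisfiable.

fog = False, lock = True, alarm = True, gpu = True, ready = True

{fog, lock}: 1 true → odd ✓
{alarm, fog}: 1 true → odd ✓
{alarm, gpu, lock}: 3 true → odd ✓
{gpu, lock, ready}: 3 true → odd ✓
{alarm, lock, ready}: 3 true → odd ✓
{fog, gpu, ready}: 2 true → even ✓
{fog, gpu, lock}: 2 true → even ✓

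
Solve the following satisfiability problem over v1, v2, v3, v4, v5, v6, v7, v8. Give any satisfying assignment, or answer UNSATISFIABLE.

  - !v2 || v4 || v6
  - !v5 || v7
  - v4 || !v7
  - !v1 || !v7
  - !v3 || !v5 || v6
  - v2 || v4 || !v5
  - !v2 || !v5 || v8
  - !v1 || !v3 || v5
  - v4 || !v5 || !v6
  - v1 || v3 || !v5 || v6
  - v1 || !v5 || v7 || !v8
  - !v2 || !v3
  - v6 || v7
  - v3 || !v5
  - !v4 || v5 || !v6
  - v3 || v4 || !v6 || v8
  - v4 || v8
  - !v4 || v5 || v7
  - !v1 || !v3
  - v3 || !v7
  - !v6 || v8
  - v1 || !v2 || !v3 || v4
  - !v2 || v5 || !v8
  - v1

v1 = True, v2 = False, v3 = False, v4 = False, v5 = False, v6 = True, v7 = False, v8 = True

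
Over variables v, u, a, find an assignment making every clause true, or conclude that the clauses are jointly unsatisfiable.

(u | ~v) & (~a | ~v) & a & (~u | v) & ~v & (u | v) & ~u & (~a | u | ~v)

No satisfying assignment exists.

Case u = True:
  Clause (~u) is falsified — contradiction.
Case u = False:
  (u | ~v) forces v = False.
  Clause (u | v) is falsified — contradiction.
Both cases fail, so the formula is unsatisfiable.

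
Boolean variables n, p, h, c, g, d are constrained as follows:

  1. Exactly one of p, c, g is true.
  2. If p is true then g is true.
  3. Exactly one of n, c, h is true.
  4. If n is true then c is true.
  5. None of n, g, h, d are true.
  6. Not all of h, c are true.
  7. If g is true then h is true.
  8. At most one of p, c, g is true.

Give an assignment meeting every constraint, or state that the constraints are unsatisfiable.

n = False, p = False, h = False, c = True, g = False, d = False

  (1) {p, c, g}: 1 true — exactly one ✓
  (2) p=F ⇒ g: vacuous ✓
  (3) {n, c, h}: 1 true — exactly one ✓
  (4) n=F ⇒ c: vacuous ✓
  (5) {n, g, h, d}: 0 true — none ✓
  (6) {h, c}: 1/2 true — not all ✓
  (7) g=F ⇒ h: vacuous ✓
  (8) {p, c, g}: 1 true — at most one ✓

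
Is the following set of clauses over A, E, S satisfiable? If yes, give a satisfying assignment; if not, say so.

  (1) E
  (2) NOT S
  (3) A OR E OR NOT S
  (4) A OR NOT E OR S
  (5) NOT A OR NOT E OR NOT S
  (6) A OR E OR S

A=T, E=T, S=F

Unit clause (E) forces E = True.
Unit clause (NOT S) forces S = False.
In (A OR NOT E OR S) only A is left, so A = True.
All clauses satisfied.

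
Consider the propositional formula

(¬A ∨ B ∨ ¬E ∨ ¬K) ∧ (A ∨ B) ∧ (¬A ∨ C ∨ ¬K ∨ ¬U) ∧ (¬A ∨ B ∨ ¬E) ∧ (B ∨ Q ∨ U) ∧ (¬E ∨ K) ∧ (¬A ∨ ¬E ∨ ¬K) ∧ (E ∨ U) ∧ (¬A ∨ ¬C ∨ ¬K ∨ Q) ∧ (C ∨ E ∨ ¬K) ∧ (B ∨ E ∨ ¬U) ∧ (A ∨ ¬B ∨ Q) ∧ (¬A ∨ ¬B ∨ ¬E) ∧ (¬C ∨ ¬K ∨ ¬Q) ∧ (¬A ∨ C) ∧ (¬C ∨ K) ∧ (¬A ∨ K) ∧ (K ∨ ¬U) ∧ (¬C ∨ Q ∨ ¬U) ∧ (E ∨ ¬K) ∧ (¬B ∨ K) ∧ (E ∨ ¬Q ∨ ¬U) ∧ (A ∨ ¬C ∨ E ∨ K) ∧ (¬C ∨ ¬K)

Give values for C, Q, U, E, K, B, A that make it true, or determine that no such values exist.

Try C = True:
  (¬C ∨ K) forces K = True.
  clause (¬C ∨ ¬K) is falsified — backtrack.
So C = False.
  then (¬A ∨ C) forces A = False.
  then (A ∨ B) forces B = True.
  then (A ∨ ¬B ∨ Q) forces Q = True.
  then (¬B ∨ K) forces K = True.
  then (C ∨ E ∨ ¬K) forces E = True.
Set U = False.
All clauses satisfied.

C = False, Q = True, U = False, E = True, K = True, B = True, A = False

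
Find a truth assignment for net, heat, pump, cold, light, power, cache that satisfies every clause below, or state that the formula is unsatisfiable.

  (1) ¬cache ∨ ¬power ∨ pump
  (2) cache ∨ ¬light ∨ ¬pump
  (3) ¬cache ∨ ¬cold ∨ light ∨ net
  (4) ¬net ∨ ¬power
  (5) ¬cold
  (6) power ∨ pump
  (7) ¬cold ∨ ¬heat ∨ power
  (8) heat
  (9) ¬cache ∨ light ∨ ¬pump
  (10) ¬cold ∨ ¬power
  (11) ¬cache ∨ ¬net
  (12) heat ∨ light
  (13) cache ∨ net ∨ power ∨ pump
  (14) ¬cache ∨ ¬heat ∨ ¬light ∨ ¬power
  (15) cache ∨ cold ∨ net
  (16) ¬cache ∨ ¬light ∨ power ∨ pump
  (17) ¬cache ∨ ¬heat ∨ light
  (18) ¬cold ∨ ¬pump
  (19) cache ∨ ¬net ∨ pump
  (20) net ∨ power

net = True, heat = True, pump = True, cold = False, light = False, power = False, cache = False

Unit clause (¬cold) forces cold = False.
Unit clause (heat) forces heat = True.
Try net = False:
  (cache ∨ cold ∨ net) forces cache = True.
  (¬cache ∨ ¬heat ∨ light) forces light = True.
  (¬cache ∨ ¬heat ∨ ¬light ∨ ¬power) forces power = False.
  clause (net ∨ power) is falsified — backtrack.
So net = True.
  then (¬net ∨ ¬power) forces power = False.
  then (power ∨ pump) forces pump = True.
  then (¬cache ∨ ¬net) forces cache = False.
  then (cache ∨ ¬light ∨ ¬pump) forces light = False.
All clauses satisfied.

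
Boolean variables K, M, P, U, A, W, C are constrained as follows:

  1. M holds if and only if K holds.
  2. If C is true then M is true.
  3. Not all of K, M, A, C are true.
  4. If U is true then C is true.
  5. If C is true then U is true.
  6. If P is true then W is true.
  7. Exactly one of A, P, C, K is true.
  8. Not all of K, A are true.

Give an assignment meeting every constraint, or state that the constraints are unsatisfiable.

K = True; M = True; P = False; U = False; A = False; W = True; C = False

  (1) M=T, K=T — same ✓
  (2) C=F ⇒ M: vacuous ✓
  (3) {K, M, A, C}: 2/4 true — not all ✓
  (4) U=F ⇒ C: vacuous ✓
  (5) C=F ⇒ U: vacuous ✓
  (6) P=F ⇒ W: vacuous ✓
  (7) {A, P, C, K}: 1 true — exactly one ✓
  (8) {K, A}: 1/2 true — not all ✓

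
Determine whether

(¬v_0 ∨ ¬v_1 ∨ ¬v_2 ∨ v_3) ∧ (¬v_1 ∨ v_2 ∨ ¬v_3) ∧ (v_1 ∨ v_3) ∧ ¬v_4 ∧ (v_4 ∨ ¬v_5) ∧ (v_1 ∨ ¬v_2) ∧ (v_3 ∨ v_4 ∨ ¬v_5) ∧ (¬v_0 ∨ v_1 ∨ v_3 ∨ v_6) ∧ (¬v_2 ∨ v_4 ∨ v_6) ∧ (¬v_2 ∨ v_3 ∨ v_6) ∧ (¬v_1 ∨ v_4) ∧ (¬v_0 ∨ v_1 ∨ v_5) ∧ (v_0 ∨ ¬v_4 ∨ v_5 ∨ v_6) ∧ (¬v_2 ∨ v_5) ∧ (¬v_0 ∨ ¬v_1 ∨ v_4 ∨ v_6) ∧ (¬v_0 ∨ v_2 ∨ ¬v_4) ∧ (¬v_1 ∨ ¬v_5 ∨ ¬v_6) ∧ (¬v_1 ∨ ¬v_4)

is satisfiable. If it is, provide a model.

Unit clause (¬v_4) forces v_4 = False.
In (v_4 ∨ ¬v_5) only ¬v_5 is left, so v_5 = False.
In (¬v_1 ∨ v_4) only ¬v_1 is left, so v_1 = False.
In (¬v_0 ∨ v_1 ∨ v_5) only ¬v_0 is left, so v_0 = False.
In (¬v_2 ∨ v_5) only ¬v_2 is left, so v_2 = False.
In (v_1 ∨ v_3) only v_3 is left, so v_3 = True.
Set v_6 = True.
All clauses satisfied.

v_0 = False, v_1 = False, v_2 = False, v_3 = True, v_4 = False, v_5 = False, v_6 = True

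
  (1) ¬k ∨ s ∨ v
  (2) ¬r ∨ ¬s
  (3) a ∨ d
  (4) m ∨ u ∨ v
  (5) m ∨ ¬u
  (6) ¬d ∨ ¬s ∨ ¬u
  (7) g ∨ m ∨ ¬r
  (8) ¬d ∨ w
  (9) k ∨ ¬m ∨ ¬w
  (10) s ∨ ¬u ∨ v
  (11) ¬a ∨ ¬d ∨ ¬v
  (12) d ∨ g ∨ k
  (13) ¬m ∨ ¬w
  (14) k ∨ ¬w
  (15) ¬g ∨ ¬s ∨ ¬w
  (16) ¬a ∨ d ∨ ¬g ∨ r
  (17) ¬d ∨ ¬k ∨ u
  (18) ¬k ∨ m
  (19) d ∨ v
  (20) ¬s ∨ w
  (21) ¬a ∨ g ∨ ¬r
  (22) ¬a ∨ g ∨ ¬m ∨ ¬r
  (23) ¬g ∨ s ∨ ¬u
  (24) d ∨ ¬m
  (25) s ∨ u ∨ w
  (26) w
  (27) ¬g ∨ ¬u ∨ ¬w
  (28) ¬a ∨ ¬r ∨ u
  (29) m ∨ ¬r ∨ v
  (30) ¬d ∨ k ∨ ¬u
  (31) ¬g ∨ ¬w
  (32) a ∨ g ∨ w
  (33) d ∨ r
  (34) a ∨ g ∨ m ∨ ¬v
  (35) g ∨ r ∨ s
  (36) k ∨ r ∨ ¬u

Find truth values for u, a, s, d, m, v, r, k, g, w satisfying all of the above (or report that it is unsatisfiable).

Case k = True:
  (¬k ∨ m) forces m = True.
  (¬m ∨ ¬w) forces w = False.
  Clause (w) is falsified — contradiction.
Case k = False:
  (k ∨ ¬w) forces w = False.
  Clause (w) is falsified — contradiction.
Both cases fail, so the formula is unsatisfiable.

Unsatisfiable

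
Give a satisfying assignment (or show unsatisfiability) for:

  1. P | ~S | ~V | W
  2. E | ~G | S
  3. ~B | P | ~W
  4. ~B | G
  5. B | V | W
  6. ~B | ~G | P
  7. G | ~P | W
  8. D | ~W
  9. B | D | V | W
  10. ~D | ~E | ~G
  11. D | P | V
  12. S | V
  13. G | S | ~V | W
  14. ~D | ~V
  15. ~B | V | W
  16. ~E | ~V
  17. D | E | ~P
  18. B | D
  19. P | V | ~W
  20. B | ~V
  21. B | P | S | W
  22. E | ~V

D: True, S: True, G: False, E: True, B: False, V: False, W: True, P: True

Set D = True.
  then (~D | ~V) forces V = False.
  then (S | V) forces S = True.
Set G = False.
  then (~B | G) forces B = False.
  then (B | V | W) forces W = True.
  then (P | V | ~W) forces P = True.
Set E = True.
All clauses satisfied.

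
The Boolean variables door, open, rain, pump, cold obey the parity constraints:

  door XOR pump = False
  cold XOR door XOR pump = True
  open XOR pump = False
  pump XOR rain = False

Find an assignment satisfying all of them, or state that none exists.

door: False, open: False, rain: False, pump: False, cold: True

door XOR pump = F XOR F = False ✓
cold XOR door XOR pump = T XOR F XOR F = True ✓
open XOR pump = F XOR F = False ✓
pump XOR rain = F XOR F = False ✓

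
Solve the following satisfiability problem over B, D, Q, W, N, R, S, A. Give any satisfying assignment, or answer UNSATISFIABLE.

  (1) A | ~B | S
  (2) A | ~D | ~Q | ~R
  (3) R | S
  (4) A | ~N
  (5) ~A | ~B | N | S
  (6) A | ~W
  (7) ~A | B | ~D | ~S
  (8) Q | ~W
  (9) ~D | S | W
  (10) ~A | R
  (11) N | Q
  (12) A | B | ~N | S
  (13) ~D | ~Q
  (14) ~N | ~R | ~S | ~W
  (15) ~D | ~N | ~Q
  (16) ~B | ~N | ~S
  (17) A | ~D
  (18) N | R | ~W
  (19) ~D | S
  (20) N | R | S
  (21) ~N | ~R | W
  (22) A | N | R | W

B=F; D=F; Q=T; W=T; N=T; R=T; S=F; A=T

Set B = False.
Try D = True:
  (~D | ~Q) forces Q = False.
  (Q | ~W) forces W = False.
  (~D | S | W) forces S = True.
  (~A | B | ~D | ~S) forces A = False.
  clause (A | ~D) is falsified — backtrack.
So D = False.
Set Q = True.
Set W = True.
  then (A | ~W) forces A = True.
  then (~A | R) forces R = True.
Set N = True.
  then (~N | ~R | ~S | ~W) forces S = False.
All clauses satisfied.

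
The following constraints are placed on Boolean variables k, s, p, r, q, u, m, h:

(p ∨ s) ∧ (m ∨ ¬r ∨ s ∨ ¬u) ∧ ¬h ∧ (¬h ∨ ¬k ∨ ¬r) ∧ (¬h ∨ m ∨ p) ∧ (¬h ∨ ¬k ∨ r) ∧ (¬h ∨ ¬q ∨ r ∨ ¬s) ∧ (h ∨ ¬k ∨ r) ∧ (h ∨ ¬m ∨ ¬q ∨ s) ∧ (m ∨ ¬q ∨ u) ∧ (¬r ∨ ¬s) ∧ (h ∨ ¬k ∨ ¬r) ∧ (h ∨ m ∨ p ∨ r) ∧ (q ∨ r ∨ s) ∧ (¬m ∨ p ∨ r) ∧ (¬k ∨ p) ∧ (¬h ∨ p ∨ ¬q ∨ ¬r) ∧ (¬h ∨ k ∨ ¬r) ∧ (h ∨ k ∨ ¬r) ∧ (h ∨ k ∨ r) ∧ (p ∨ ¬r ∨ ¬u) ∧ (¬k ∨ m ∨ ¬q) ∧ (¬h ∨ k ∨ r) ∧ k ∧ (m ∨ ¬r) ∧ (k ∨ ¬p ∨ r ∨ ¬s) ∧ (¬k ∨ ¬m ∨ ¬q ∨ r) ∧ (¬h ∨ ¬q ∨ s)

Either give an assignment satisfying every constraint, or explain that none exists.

No satisfying assignment exists.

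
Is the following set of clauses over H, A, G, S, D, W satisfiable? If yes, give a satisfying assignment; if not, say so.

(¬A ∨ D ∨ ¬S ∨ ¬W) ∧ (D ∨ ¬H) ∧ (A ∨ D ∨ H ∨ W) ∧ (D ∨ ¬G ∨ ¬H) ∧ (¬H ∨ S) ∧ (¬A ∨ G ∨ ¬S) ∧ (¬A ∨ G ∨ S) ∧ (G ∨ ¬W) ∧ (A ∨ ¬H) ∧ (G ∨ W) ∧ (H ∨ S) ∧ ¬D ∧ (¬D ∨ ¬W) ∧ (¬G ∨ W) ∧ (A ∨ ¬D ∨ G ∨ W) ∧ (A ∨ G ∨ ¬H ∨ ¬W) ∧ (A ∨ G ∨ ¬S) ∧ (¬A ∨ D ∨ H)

H: False, A: False, G: True, S: True, D: False, W: True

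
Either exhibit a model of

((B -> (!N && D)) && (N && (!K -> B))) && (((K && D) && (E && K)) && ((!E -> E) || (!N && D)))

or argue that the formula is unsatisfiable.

B: False, K: True, D: True, N: True, E: True

  (B -> (!N && D)) && (N && (!K -> B)) = True
    B -> (!N && D) = True
      !N && D = False
        !N = False
    N && (!K -> B) = True
      !K -> B = True
        !K = False
  ((K && D) && (E && K)) && ((!E -> E) || (!N && D)) = True
    (K && D) && (E && K) = True
      K && D = True
      E && K = True
    (!E -> E) || (!N && D) = True
      !E -> E = True
        !E = False
      !N && D = False
        !N = False
Both conjuncts True, so the formula holds.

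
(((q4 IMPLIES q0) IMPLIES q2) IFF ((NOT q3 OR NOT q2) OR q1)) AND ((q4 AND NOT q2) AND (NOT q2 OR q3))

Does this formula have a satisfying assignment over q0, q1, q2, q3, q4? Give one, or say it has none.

q0=F, q1=F, q2=F, q3=F, q4=T

  ((q4 IMPLIES q0) IMPLIES q2) IFF ((NOT q3 OR NOT q2) OR q1) = True
    (q4 IMPLIES q0) IMPLIES q2 = True
      q4 IMPLIES q0 = False
    (NOT q3 OR NOT q2) OR q1 = True
      NOT q3 OR NOT q2 = True
        NOT q3 = True
        NOT q2 = True
  (q4 AND NOT q2) AND (NOT q2 OR q3) = True
    q4 AND NOT q2 = True
      NOT q2 = True
    NOT q2 OR q3 = True
      NOT q2 = True
Both conjuncts True, so the formula holds.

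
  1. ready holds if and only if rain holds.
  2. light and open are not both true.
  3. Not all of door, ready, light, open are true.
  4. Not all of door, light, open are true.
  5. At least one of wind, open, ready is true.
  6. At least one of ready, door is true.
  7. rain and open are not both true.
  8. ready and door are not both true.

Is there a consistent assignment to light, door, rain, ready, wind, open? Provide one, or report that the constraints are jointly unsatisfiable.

light: False, door: False, rain: True, ready: True, wind: False, open: False

  (1) ready=T, rain=T — same ✓
  (2) light=F, open=F — not both ✓
  (3) {door, ready, light, open}: 1/4 true — not all ✓
  (4) {door, light, open}: 0/3 true — not all ✓
  (5) {wind, open, ready}: 1 true — at least one ✓
  (6) {ready, door}: 1 true — at least one ✓
  (7) rain=T, open=F — not both ✓
  (8) ready=T, door=F — not both ✓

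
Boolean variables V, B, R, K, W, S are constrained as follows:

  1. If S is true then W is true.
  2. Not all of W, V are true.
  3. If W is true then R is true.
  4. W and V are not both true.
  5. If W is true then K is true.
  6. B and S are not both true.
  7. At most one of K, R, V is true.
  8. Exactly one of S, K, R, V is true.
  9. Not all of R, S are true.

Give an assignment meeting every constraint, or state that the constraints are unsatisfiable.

V = True, B = True, R = False, K = False, W = False, S = False

  (1) S=F ⇒ W: vacuous ✓
  (2) {W, V}: 1/2 true — not all ✓
  (3) W=F ⇒ R: vacuous ✓
  (4) W=F, V=T — not both ✓
  (5) W=F ⇒ K: vacuous ✓
  (6) B=T, S=F — not both ✓
  (7) {K, R, V}: 1 true — at most one ✓
  (8) {S, K, R, V}: 1 true — exactly one ✓
  (9) {R, S}: 0/2 true — not all ✓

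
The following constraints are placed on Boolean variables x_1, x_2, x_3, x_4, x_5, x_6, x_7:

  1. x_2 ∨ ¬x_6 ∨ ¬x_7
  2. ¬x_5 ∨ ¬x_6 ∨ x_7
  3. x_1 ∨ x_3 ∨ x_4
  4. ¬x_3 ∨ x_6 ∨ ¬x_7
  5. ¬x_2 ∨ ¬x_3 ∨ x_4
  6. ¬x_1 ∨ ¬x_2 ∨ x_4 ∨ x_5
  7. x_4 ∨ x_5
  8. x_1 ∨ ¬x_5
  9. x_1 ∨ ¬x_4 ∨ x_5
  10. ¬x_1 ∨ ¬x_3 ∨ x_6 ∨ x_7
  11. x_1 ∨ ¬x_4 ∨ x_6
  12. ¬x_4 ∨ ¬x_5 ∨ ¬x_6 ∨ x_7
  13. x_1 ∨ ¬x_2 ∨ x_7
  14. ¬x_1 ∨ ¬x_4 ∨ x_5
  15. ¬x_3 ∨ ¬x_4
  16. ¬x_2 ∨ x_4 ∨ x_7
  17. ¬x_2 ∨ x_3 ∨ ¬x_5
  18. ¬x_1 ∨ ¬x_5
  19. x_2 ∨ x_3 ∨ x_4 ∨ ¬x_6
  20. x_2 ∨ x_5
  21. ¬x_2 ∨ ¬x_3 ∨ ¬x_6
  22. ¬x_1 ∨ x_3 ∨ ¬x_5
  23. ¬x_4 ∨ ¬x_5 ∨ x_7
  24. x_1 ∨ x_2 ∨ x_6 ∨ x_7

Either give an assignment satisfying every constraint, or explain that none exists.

The formula is unsatisfiable.

Case x_5 = True:
  (x_1 ∨ ¬x_5) forces x_1 = True.
  Clause (¬x_1 ∨ ¬x_5) is falsified — contradiction.
Case x_5 = False:
  (x_4 ∨ x_5) forces x_4 = True.
  (x_1 ∨ ¬x_4 ∨ x_5) forces x_1 = True.
  Clause (¬x_1 ∨ ¬x_4 ∨ x_5) is falsified — contradiction.
Both cases fail, so the formula is unsatisfiable.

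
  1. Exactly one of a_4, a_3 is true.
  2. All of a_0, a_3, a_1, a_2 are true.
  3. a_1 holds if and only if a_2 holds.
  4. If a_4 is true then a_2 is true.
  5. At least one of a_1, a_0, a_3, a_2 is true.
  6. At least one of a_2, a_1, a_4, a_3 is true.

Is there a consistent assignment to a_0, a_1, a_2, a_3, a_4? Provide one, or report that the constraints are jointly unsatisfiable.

a_0 = True; a_1 = True; a_2 = True; a_3 = True; a_4 = False

  (1) {a_4, a_3}: 1 true — exactly one ✓
  (2) {a_0, a_3, a_1, a_2}: all 4 true ✓
  (3) a_1=T, a_2=T — same ✓
  (4) a_4=F ⇒ a_2: vacuous ✓
  (5) {a_1, a_0, a_3, a_2}: 4 true — at least one ✓
  (6) {a_2, a_1, a_4, a_3}: 3 true — at least one ✓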